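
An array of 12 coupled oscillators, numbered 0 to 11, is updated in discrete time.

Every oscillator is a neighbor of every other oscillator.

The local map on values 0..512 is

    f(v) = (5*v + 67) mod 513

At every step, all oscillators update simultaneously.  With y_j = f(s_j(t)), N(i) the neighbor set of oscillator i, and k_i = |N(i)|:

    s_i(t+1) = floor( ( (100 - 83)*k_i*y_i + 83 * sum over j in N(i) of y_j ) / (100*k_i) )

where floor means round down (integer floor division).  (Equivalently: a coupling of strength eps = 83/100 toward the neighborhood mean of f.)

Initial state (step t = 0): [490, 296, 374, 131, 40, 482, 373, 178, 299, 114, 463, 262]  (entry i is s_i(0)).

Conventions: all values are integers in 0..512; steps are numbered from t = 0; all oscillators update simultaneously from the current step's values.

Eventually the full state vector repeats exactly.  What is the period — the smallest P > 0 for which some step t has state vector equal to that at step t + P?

Answer: 18
Key observation: The state at step 8, [303, 303, 303, 303, 303, 303, 303, 303, 303, 303, 303, 303], reappears at step 26 — and no state repeats earlier — so the cycle the system enters has period 18.

Derivation:
t=0: [490, 296, 374, 131, 40, 482, 373, 178, 299, 114, 463, 262]
t=1: [303, 260, 296, 279, 284, 299, 296, 301, 261, 271, 290, 292]
t=2: [236, 265, 233, 274, 276, 235, 233, 236, 265, 270, 279, 280]
t=3: [315, 329, 313, 333, 334, 314, 313, 315, 329, 331, 335, 336]
t=4: [147, 153, 146, 155, 156, 146, 146, 147, 153, 154, 156, 157]
t=5: [308, 311, 308, 312, 312, 308, 308, 308, 311, 311, 312, 313]
t=6: [77, 79, 77, 79, 79, 77, 77, 77, 79, 79, 79, 80]
t=7: [457, 458, 457, 458, 458, 457, 457, 457, 458, 458, 458, 459]
t=8: [303, 303, 303, 303, 303, 303, 303, 303, 303, 303, 303, 303]
t=9: [43, 43, 43, 43, 43, 43, 43, 43, 43, 43, 43, 43]
t=10: [282, 282, 282, 282, 282, 282, 282, 282, 282, 282, 282, 282]
t=11: [451, 451, 451, 451, 451, 451, 451, 451, 451, 451, 451, 451]
t=12: [270, 270, 270, 270, 270, 270, 270, 270, 270, 270, 270, 270]
t=13: [391, 391, 391, 391, 391, 391, 391, 391, 391, 391, 391, 391]
t=14: [483, 483, 483, 483, 483, 483, 483, 483, 483, 483, 483, 483]
t=15: [430, 430, 430, 430, 430, 430, 430, 430, 430, 430, 430, 430]
t=16: [165, 165, 165, 165, 165, 165, 165, 165, 165, 165, 165, 165]
t=17: [379, 379, 379, 379, 379, 379, 379, 379, 379, 379, 379, 379]
t=18: [423, 423, 423, 423, 423, 423, 423, 423, 423, 423, 423, 423]
t=19: [130, 130, 130, 130, 130, 130, 130, 130, 130, 130, 130, 130]
t=20: [204, 204, 204, 204, 204, 204, 204, 204, 204, 204, 204, 204]
t=21: [61, 61, 61, 61, 61, 61, 61, 61, 61, 61, 61, 61]
t=22: [372, 372, 372, 372, 372, 372, 372, 372, 372, 372, 372, 372]
t=23: [388, 388, 388, 388, 388, 388, 388, 388, 388, 388, 388, 388]
t=24: [468, 468, 468, 468, 468, 468, 468, 468, 468, 468, 468, 468]
t=25: [355, 355, 355, 355, 355, 355, 355, 355, 355, 355, 355, 355]
t=26: [303, 303, 303, 303, 303, 303, 303, 303, 303, 303, 303, 303]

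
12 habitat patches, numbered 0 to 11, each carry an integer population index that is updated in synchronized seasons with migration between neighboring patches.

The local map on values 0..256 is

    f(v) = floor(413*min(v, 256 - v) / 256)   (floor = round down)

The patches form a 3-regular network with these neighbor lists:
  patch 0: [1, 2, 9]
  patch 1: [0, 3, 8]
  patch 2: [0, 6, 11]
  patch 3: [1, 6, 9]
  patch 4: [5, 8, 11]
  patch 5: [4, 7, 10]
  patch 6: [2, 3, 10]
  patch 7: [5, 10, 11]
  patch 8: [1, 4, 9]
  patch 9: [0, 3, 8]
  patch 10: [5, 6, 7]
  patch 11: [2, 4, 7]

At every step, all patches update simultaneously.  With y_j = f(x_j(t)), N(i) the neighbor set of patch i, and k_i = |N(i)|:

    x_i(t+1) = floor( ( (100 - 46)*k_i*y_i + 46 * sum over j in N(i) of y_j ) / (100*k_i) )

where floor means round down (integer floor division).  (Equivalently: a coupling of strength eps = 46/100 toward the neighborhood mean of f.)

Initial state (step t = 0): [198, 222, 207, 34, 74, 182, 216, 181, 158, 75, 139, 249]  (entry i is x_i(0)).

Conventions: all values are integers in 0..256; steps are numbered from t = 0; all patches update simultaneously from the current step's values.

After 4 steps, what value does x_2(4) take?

Answer: x_2(4) = 115

Derivation:
t=0: [198, 222, 207, 34, 74, 182, 216, 181, 158, 75, 139, 249]
t=1: [89, 75, 68, 65, 108, 129, 83, 113, 130, 111, 147, 54]
t=2: [139, 133, 114, 122, 169, 191, 131, 169, 182, 165, 174, 118]
t=3: [182, 184, 187, 189, 138, 119, 186, 140, 138, 155, 139, 173]
t=4: [123, 126, 115, 118, 181, 189, 122, 179, 174, 151, 176, 146]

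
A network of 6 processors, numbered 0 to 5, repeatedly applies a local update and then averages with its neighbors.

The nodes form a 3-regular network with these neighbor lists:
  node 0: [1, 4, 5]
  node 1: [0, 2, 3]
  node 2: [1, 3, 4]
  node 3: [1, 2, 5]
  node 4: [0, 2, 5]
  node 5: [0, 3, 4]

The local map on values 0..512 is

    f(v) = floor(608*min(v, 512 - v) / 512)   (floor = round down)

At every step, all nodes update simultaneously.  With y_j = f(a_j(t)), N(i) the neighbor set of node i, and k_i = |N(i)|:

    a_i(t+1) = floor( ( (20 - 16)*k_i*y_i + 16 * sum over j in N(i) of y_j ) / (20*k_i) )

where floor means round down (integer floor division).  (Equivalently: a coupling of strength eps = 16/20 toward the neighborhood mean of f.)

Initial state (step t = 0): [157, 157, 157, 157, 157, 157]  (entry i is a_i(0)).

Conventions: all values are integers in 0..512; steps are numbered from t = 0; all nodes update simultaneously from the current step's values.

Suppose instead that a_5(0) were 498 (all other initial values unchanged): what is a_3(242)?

Simulating step by step:
t=0: [157, 157, 157, 157, 157, 498]
t=1: [140, 186, 186, 140, 140, 152]
t=2: [184, 191, 191, 198, 184, 168]
t=3: [215, 226, 226, 220, 215, 218]
t=4: [259, 262, 262, 263, 259, 257]
t=5: [299, 296, 296, 297, 299, 299]
t=6: [253, 254, 254, 254, 253, 252]
t=7: [300, 300, 300, 300, 300, 300]
t=8: [251, 251, 251, 251, 251, 251]
t=9: [298, 298, 298, 298, 298, 298]
t=10: [254, 254, 254, 254, 254, 254]
t=11: [301, 301, 301, 301, 301, 301]
t=12: [250, 250, 250, 250, 250, 250]
t=13: [296, 296, 296, 296, 296, 296]
t=14: [256, 256, 256, 256, 256, 256]
t=15: [304, 304, 304, 304, 304, 304]
t=16: [247, 247, 247, 247, 247, 247]
t=17: [293, 293, 293, 293, 293, 293]
t=18: [260, 260, 260, 260, 260, 260]
t=19: [299, 299, 299, 299, 299, 299]
t=20: [252, 252, 252, 252, 252, 252]
t=21: [299, 299, 299, 299, 299, 299]

Answer: a_3(242) = 252
Key observation: The state at step 19, [299, 299, 299, 299, 299, 299], reappears at step 21: the system is in a cycle of period 2 from step 19 on.  Therefore the state at step 242 equals the state at step 19 + ((242 - 19) mod 2) = 20, which is [252, 252, 252, 252, 252, 252].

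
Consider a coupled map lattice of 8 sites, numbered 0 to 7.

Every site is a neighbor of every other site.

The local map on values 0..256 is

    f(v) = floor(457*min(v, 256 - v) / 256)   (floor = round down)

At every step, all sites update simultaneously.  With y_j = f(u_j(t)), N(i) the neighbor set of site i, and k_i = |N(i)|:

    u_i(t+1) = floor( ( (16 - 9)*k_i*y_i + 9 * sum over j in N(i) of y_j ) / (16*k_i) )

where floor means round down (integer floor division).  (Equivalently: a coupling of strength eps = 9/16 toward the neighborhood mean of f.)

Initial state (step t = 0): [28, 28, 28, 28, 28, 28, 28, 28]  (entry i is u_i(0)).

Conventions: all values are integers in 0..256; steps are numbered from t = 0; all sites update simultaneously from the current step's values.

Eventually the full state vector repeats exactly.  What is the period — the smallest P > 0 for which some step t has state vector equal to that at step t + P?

Simulating step by step:
t=0: [28, 28, 28, 28, 28, 28, 28, 28]
t=1: [49, 49, 49, 49, 49, 49, 49, 49]
t=2: [87, 87, 87, 87, 87, 87, 87, 87]
t=3: [155, 155, 155, 155, 155, 155, 155, 155]
t=4: [180, 180, 180, 180, 180, 180, 180, 180]
t=5: [135, 135, 135, 135, 135, 135, 135, 135]
t=6: [216, 216, 216, 216, 216, 216, 216, 216]
t=7: [71, 71, 71, 71, 71, 71, 71, 71]
t=8: [126, 126, 126, 126, 126, 126, 126, 126]
t=9: [224, 224, 224, 224, 224, 224, 224, 224]
t=10: [57, 57, 57, 57, 57, 57, 57, 57]
t=11: [101, 101, 101, 101, 101, 101, 101, 101]
t=12: [180, 180, 180, 180, 180, 180, 180, 180]

Answer: 8
Key observation: The state at step 4, [180, 180, 180, 180, 180, 180, 180, 180], reappears at step 12 — and no state repeats earlier — so the cycle the system enters has period 8.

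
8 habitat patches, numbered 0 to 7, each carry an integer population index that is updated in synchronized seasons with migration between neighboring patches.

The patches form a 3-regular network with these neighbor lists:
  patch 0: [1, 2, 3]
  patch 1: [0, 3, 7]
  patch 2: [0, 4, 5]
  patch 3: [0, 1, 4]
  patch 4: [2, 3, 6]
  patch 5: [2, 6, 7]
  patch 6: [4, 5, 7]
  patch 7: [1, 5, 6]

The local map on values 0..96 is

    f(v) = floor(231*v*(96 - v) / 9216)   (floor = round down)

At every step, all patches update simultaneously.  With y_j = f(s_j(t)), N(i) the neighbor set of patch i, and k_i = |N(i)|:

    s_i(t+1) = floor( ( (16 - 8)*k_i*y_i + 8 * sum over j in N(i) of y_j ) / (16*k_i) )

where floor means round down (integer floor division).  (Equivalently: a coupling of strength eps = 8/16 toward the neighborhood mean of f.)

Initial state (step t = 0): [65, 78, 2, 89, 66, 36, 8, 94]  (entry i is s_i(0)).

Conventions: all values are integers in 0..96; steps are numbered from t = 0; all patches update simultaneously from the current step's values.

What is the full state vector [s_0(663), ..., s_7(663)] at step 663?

Simulating step by step:
t=0: [65, 78, 2, 89, 66, 36, 8, 94]
t=1: [34, 29, 27, 29, 30, 31, 26, 19]
t=2: [49, 46, 48, 48, 47, 46, 45, 41]
t=3: [57, 56, 57, 57, 57, 56, 56, 56]
t=4: [55, 55, 55, 55, 55, 55, 55, 56]
t=5: [56, 56, 56, 56, 56, 56, 56, 56]
t=6: [56, 56, 56, 56, 56, 56, 56, 56]

Answer: [56, 56, 56, 56, 56, 56, 56, 56]
Key observation: The state at step 5, [56, 56, 56, 56, 56, 56, 56, 56], reappears at step 6: the system is in a cycle of period 1 from step 5 on.  Therefore the state at step 663 equals the state at step 5 + ((663 - 5) mod 1) = 5, which is [56, 56, 56, 56, 56, 56, 56, 56].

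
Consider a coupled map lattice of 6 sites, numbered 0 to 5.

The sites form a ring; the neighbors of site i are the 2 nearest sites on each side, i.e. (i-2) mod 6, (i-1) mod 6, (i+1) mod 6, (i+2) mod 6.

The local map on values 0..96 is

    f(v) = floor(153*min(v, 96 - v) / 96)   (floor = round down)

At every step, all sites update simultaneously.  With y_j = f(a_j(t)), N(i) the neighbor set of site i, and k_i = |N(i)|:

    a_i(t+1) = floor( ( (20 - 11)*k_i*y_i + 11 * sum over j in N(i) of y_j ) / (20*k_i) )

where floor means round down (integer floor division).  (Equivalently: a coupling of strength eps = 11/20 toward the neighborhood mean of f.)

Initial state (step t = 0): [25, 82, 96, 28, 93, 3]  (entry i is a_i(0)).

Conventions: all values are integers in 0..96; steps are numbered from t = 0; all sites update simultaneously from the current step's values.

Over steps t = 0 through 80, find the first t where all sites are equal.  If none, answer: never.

Answer: 6
Key observation: Synchronization is absorbing here: once all sites are equal they stay equal, and step 6 is the first all-equal step.

Derivation:
t=0: [25, 82, 96, 28, 93, 3]  (not all equal)
t=1: [21, 21, 14, 23, 13, 16]  (not all equal)
t=2: [28, 30, 26, 29, 24, 28]  (not all equal)
t=3: [43, 45, 42, 44, 41, 43]  (not all equal)
t=4: [67, 69, 67, 68, 66, 68]  (not all equal)
t=5: [45, 44, 45, 44, 45, 44]  (not all equal)
t=6: [70, 70, 70, 70, 70, 70]  (all equal)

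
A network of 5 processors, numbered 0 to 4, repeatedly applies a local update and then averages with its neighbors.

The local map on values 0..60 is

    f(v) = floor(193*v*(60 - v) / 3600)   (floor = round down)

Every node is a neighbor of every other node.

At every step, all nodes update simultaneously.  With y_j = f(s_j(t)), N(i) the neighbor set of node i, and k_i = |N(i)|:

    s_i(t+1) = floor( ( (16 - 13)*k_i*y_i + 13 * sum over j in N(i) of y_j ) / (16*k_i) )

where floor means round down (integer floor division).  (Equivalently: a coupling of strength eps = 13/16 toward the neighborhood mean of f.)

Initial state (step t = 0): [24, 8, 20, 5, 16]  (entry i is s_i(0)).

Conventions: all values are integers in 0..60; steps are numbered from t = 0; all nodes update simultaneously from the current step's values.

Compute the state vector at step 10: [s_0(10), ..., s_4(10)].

Simulating step by step:
t=0: [24, 8, 20, 5, 16]
t=1: [31, 32, 32, 32, 32]
t=2: [48, 48, 48, 48, 48]
t=3: [30, 30, 30, 30, 30]
t=4: [48, 48, 48, 48, 48]
t=5: [30, 30, 30, 30, 30]
t=6: [48, 48, 48, 48, 48]
t=7: [30, 30, 30, 30, 30]
t=8: [48, 48, 48, 48, 48]
t=9: [30, 30, 30, 30, 30]
t=10: [48, 48, 48, 48, 48]

Answer: [48, 48, 48, 48, 48]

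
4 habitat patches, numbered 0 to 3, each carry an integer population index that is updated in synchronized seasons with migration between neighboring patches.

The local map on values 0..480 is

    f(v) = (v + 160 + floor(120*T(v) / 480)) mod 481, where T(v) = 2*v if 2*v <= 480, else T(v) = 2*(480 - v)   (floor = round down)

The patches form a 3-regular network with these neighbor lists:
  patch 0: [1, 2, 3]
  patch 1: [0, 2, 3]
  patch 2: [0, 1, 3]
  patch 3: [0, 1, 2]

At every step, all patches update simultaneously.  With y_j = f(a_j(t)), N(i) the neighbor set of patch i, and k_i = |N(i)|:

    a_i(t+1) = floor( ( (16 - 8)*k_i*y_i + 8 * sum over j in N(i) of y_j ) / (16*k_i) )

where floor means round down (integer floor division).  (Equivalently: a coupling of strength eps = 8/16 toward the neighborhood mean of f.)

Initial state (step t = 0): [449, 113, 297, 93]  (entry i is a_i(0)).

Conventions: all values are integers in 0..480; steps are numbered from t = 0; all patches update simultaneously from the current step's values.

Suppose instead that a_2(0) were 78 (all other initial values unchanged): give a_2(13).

Simulating step by step:
t=0: [449, 113, 78, 93]
t=1: [222, 284, 267, 274]
t=2: [34, 50, 47, 48]
t=3: [221, 229, 228, 228]
t=4: [15, 19, 19, 19]
t=5: [185, 187, 187, 187]
t=6: [438, 439, 439, 439]
t=7: [138, 138, 138, 138]
t=8: [367, 367, 367, 367]
t=9: [102, 102, 102, 102]
t=10: [313, 313, 313, 313]
t=11: [75, 75, 75, 75]
t=12: [272, 272, 272, 272]
t=13: [55, 55, 55, 55]

Answer: a_2(13) = 55
Key observation: This trace re-runs the system from the modified initial state.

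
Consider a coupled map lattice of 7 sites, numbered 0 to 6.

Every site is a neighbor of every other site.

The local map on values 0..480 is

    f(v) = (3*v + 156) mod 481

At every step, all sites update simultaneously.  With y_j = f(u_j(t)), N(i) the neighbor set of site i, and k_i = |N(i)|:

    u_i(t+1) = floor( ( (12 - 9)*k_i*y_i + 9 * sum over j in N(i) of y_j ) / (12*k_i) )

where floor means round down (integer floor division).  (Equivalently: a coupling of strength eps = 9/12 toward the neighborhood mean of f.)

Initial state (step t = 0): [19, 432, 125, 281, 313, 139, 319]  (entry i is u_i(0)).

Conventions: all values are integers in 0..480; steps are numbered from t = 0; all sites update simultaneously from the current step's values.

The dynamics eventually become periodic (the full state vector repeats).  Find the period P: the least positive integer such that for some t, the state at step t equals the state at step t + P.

Answer: 18
Key observation: The state at step 7, [291, 291, 291, 291, 291, 291, 291], reappears at step 25 — and no state repeats earlier — so the cycle the system enters has period 18.

Derivation:
t=0: [19, 432, 125, 281, 313, 139, 319]
t=1: [112, 86, 91, 90, 102, 97, 104]
t=2: [333, 383, 385, 385, 389, 388, 390]
t=3: [313, 332, 333, 333, 334, 334, 335]
t=4: [179, 186, 186, 186, 187, 187, 187]
t=5: [228, 231, 231, 231, 231, 231, 231]
t=6: [365, 366, 366, 366, 366, 366, 366]
t=7: [291, 291, 291, 291, 291, 291, 291]
t=8: [67, 67, 67, 67, 67, 67, 67]
t=9: [357, 357, 357, 357, 357, 357, 357]
t=10: [265, 265, 265, 265, 265, 265, 265]
t=11: [470, 470, 470, 470, 470, 470, 470]
t=12: [123, 123, 123, 123, 123, 123, 123]
t=13: [44, 44, 44, 44, 44, 44, 44]
t=14: [288, 288, 288, 288, 288, 288, 288]
t=15: [58, 58, 58, 58, 58, 58, 58]
t=16: [330, 330, 330, 330, 330, 330, 330]
t=17: [184, 184, 184, 184, 184, 184, 184]
t=18: [227, 227, 227, 227, 227, 227, 227]
t=19: [356, 356, 356, 356, 356, 356, 356]
t=20: [262, 262, 262, 262, 262, 262, 262]
t=21: [461, 461, 461, 461, 461, 461, 461]
t=22: [96, 96, 96, 96, 96, 96, 96]
t=23: [444, 444, 444, 444, 444, 444, 444]
t=24: [45, 45, 45, 45, 45, 45, 45]
t=25: [291, 291, 291, 291, 291, 291, 291]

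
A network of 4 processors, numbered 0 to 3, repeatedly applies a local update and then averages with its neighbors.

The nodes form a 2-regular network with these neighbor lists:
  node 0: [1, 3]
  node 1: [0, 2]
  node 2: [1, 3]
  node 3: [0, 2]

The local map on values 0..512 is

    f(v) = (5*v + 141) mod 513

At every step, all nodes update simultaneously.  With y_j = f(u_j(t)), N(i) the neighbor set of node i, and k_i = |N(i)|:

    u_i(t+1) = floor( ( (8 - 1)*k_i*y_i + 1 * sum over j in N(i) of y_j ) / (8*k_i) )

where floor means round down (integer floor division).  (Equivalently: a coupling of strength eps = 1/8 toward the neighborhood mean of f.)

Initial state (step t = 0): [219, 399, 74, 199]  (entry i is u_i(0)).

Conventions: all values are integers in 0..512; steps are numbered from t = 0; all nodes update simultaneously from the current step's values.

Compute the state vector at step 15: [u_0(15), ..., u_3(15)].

Answer: [336, 385, 38, 87]

Derivation:
t=0: [219, 399, 74, 199]
t=1: [195, 118, 459, 141]
t=2: [113, 220, 370, 321]
t=3: [195, 228, 421, 221]
t=4: [108, 240, 199, 210]
t=5: [177, 293, 126, 161]
t=6: [31, 74, 257, 395]
t=7: [294, 490, 385, 99]
t=8: [72, 28, 21, 113]
t=9: [468, 292, 244, 215]
t=10: [391, 102, 308, 214]
t=11: [58, 132, 144, 173]
t=12: [425, 300, 353, 480]
t=13: [224, 125, 358, 464]
t=14: [247, 260, 384, 397]
t=15: [336, 385, 38, 87]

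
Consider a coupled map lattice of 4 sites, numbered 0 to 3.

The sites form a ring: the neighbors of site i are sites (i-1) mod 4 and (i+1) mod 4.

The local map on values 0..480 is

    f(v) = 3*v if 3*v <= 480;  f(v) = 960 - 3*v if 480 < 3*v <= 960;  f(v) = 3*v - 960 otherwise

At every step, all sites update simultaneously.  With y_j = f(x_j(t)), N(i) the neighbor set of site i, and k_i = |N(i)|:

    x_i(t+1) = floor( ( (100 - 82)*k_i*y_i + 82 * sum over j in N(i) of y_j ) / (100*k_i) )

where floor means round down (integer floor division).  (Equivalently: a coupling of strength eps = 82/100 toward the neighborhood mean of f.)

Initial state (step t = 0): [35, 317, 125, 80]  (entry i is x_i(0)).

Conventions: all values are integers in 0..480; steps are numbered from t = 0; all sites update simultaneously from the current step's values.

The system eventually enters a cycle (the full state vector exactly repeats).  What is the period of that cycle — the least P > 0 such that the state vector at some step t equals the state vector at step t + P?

Simulating step by step:
t=0: [35, 317, 125, 80]
t=1: [120, 198, 169, 240]
t=2: [313, 399, 330, 376]
t=3: [169, 63, 171, 51]
t=4: [221, 403, 220, 396]
t=5: [249, 289, 249, 285]
t=6: [119, 191, 119, 193]
t=7: [379, 362, 379, 361]
t=8: [133, 167, 133, 167]
t=9: [448, 409, 448, 409]
t=10: [288, 362, 288, 362]
t=11: [120, 101, 120, 101]
t=12: [313, 349, 313, 349]
t=13: [75, 32, 75, 32]
t=14: [119, 201, 119, 201]
t=15: [357, 357, 357, 357]
t=16: [111, 111, 111, 111]
t=17: [333, 333, 333, 333]
t=18: [39, 39, 39, 39]
t=19: [117, 117, 117, 117]
t=20: [351, 351, 351, 351]
t=21: [93, 93, 93, 93]
t=22: [279, 279, 279, 279]
t=23: [123, 123, 123, 123]
t=24: [369, 369, 369, 369]
t=25: [147, 147, 147, 147]
t=26: [441, 441, 441, 441]
t=27: [363, 363, 363, 363]
t=28: [129, 129, 129, 129]
t=29: [387, 387, 387, 387]
t=30: [201, 201, 201, 201]
t=31: [357, 357, 357, 357]

Answer: 16
Key observation: The state at step 15, [357, 357, 357, 357], reappears at step 31 — and no state repeats earlier — so the cycle the system enters has period 16.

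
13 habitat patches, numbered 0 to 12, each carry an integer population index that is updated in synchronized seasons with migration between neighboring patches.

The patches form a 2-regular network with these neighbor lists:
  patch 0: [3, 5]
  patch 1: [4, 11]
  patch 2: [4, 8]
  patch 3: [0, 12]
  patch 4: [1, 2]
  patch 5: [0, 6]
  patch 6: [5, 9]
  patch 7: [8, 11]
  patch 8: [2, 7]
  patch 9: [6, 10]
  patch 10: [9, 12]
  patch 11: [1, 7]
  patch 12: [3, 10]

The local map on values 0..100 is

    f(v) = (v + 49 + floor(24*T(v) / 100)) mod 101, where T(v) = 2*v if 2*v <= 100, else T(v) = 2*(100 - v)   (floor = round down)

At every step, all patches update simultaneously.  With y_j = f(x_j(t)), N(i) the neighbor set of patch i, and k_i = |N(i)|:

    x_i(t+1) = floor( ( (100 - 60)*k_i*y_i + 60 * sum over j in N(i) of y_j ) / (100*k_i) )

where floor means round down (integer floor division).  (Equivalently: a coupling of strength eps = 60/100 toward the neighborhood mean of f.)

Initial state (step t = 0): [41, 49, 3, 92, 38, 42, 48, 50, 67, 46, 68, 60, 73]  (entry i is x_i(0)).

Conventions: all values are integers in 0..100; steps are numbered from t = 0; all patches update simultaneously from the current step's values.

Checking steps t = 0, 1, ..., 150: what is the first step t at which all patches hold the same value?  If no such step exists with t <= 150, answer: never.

Answer: 13
Key observation: Synchronization is absorbing here: once all patches are equal they stay equal, and step 13 is the first all-equal step.

Derivation:
t=0: [41, 49, 3, 92, 38, 42, 48, 50, 67, 46, 68, 60, 73]  (not all equal)
t=1: [19, 17, 31, 29, 23, 12, 15, 25, 34, 21, 27, 23, 35]  (not all equal)
t=2: [77, 79, 92, 89, 83, 70, 72, 89, 93, 79, 89, 81, 93]  (not all equal)
t=3: [36, 37, 42, 40, 39, 33, 33, 41, 43, 37, 41, 38, 42]  (not all equal)
t=4: [31, 3, 8, 6, 5, 68, 68, 7, 9, 32, 6, 4, 8]  (not all equal)
t=5: [64, 54, 59, 69, 56, 49, 50, 58, 60, 64, 69, 55, 58]  (not all equal)
t=6: [26, 24, 26, 28, 25, 23, 23, 25, 26, 27, 28, 24, 29]  (not all equal)
t=7: [86, 84, 86, 89, 85, 84, 84, 85, 86, 87, 89, 84, 90]  (not all equal)
t=8: [40, 39, 40, 41, 39, 39, 39, 39, 40, 40, 41, 39, 42]  (not all equal)
t=9: [6, 5, 6, 8, 5, 5, 5, 5, 6, 6, 8, 5, 8]  (not all equal)
t=10: [57, 56, 56, 59, 56, 56, 56, 56, 56, 57, 59, 56, 60]  (not all equal)
t=11: [25, 25, 25, 26, 25, 25, 25, 25, 25, 25, 26, 25, 26]  (not all equal)
t=12: [86, 86, 86, 86, 86, 86, 86, 86, 86, 86, 86, 86, 87]  (not all equal)
t=13: [40, 40, 40, 40, 40, 40, 40, 40, 40, 40, 40, 40, 40]  (all equal)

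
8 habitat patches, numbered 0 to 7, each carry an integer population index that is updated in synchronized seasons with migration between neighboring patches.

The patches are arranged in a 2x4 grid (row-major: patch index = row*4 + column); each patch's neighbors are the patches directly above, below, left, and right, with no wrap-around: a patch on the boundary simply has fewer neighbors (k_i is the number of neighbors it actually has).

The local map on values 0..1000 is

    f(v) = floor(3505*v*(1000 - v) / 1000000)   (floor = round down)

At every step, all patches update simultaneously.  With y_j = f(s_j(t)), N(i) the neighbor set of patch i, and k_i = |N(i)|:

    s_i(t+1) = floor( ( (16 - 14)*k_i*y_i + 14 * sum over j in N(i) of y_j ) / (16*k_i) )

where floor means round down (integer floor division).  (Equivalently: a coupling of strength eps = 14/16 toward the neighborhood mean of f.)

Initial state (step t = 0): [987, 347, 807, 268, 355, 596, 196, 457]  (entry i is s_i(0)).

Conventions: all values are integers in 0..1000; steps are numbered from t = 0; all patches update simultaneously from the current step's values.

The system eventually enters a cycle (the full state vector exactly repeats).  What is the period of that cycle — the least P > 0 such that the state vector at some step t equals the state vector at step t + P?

Answer: 4
Key observation: The state at step 14, [876, 876, 876, 876, 876, 876, 876, 876], reappears at step 18 — and no state repeats earlier — so the cycle the system enters has period 4.

Derivation:
t=0: [987, 347, 807, 268, 355, 596, 196, 457]
t=1: [703, 516, 661, 704, 488, 731, 727, 650]
t=2: [857, 752, 768, 783, 730, 799, 749, 723]
t=3: [641, 552, 633, 654, 519, 653, 632, 635]
t=4: [862, 812, 823, 810, 809, 844, 807, 805]
t=5: [522, 471, 535, 531, 451, 530, 511, 543]
t=6: [870, 872, 873, 870, 872, 871, 871, 872]
t=7: [391, 392, 392, 390, 394, 391, 390, 394]
t=8: [835, 834, 833, 835, 834, 834, 834, 833]
t=9: [484, 484, 484, 486, 483, 485, 486, 483]
t=10: [875, 875, 875, 875, 875, 875, 875, 875]
t=11: [383, 383, 383, 383, 383, 383, 383, 383]
t=12: [828, 828, 828, 828, 828, 828, 828, 828]
t=13: [499, 499, 499, 499, 499, 499, 499, 499]
t=14: [876, 876, 876, 876, 876, 876, 876, 876]
t=15: [380, 380, 380, 380, 380, 380, 380, 380]
t=16: [825, 825, 825, 825, 825, 825, 825, 825]
t=17: [506, 506, 506, 506, 506, 506, 506, 506]
t=18: [876, 876, 876, 876, 876, 876, 876, 876]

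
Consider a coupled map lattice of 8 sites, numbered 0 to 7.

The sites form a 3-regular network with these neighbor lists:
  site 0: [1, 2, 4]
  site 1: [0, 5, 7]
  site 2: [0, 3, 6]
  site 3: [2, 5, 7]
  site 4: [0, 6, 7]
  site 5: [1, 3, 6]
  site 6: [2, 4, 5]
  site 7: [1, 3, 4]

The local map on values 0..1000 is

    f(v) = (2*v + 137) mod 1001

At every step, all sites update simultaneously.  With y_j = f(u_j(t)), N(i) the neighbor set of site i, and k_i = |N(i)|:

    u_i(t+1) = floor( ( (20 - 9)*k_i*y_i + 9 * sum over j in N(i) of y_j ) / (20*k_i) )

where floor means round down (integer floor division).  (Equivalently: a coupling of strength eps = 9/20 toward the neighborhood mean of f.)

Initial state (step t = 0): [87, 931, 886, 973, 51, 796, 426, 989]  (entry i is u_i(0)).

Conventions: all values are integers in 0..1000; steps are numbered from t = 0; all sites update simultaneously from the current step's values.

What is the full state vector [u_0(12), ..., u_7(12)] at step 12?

Simulating step by step:
t=0: [87, 931, 886, 973, 51, 796, 426, 989]
t=1: [492, 721, 706, 306, 343, 710, 825, 259]
t=2: [358, 517, 549, 675, 686, 622, 721, 682]
t=3: [605, 353, 416, 434, 569, 394, 486, 449]
t=4: [503, 659, 601, 291, 223, 652, 384, 186]
t=5: [284, 413, 450, 588, 554, 553, 701, 543]
t=6: [574, 705, 253, 246, 353, 405, 374, 349]
t=7: [461, 610, 623, 709, 764, 829, 851, 761]
t=8: [242, 422, 427, 579, 598, 698, 736, 598]
t=9: [687, 762, 773, 439, 416, 575, 612, 423]
t=10: [627, 629, 507, 300, 810, 312, 488, 787]
t=11: [409, 495, 268, 648, 597, 605, 311, 673]
t=12: [694, 336, 692, 462, 510, 387, 619, 398]

Answer: [694, 336, 692, 462, 510, 387, 619, 398]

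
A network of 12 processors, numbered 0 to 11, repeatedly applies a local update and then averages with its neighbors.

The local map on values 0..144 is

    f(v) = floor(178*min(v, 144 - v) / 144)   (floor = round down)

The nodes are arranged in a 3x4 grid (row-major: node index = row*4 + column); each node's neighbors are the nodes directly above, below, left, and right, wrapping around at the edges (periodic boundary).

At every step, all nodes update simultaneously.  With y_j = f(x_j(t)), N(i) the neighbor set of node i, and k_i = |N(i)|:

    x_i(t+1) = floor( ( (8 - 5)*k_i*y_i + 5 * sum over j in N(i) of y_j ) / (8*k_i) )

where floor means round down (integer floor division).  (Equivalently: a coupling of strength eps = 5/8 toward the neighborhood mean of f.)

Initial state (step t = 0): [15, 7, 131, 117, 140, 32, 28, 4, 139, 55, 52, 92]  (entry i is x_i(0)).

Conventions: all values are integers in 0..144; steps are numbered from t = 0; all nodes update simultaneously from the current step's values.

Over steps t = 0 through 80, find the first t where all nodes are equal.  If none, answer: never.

Simulating step by step:
t=0: [15, 7, 131, 117, 140, 32, 28, 4, 139, 55, 52, 92]  (not all equal)
t=1: [14, 24, 27, 28, 11, 32, 31, 22, 26, 43, 52, 40]  (not all equal)
t=2: [23, 33, 38, 32, 22, 35, 39, 31, 32, 45, 51, 42]  (not all equal)
t=3: [33, 41, 46, 40, 33, 42, 47, 40, 39, 49, 54, 47]  (not all equal)
t=4: [44, 51, 55, 50, 44, 51, 56, 50, 48, 56, 61, 54]  (not all equal)
t=5: [57, 63, 67, 61, 57, 63, 67, 61, 60, 66, 70, 64]  (not all equal)
t=6: [72, 77, 80, 75, 72, 77, 80, 75, 74, 79, 82, 78]  (not all equal)
t=7: [86, 82, 79, 84, 86, 82, 79, 84, 85, 80, 78, 82]  (not all equal)
t=8: [72, 76, 78, 74, 72, 76, 78, 74, 73, 77, 79, 75]  (not all equal)
t=9: [87, 84, 82, 85, 87, 84, 82, 85, 86, 83, 81, 84]  (not all equal)
t=10: [71, 73, 75, 72, 71, 73, 75, 72, 71, 74, 75, 73]  (not all equal)
t=11: [87, 86, 85, 87, 87, 86, 85, 87, 86, 86, 85, 87]  (not all equal)
t=12: [70, 71, 71, 70, 70, 71, 71, 70, 70, 71, 71, 70]  (not all equal)
t=13: [86, 86, 86, 86, 86, 86, 86, 86, 86, 86, 86, 86]  (all equal)

Answer: 13
Key observation: Synchronization is absorbing here: once all nodes are equal they stay equal, and step 13 is the first all-equal step.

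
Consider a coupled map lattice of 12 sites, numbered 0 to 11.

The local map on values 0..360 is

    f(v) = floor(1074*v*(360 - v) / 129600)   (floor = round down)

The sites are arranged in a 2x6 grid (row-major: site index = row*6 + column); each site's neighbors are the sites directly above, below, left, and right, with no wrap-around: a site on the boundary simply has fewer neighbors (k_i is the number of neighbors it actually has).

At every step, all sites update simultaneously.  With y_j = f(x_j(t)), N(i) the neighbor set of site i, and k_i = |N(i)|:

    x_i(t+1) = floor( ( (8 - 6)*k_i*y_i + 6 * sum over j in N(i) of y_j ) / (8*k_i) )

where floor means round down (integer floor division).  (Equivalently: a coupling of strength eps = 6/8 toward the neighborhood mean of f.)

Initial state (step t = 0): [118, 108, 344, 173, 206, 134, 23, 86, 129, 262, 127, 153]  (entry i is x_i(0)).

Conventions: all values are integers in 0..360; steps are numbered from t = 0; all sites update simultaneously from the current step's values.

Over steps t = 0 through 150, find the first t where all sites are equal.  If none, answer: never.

Answer: never
Key observation: The state at step 22 reappears at step 24 — the system is in a cycle of period 2 from step 22 on.  No step 0..24 is synchronized, and the cycle repeats forever, so no step up to 150 (or ever) has all sites equal.

Derivation:
t=0: [118, 108, 344, 173, 206, 134, 23, 86, 129, 262, 127, 153]  (not all equal)
t=1: [167, 175, 196, 196, 256, 259, 177, 182, 174, 242, 245, 251]  (not all equal)
t=2: [267, 267, 267, 247, 233, 221, 267, 268, 259, 250, 228, 224]  (not all equal)
t=3: [205, 204, 214, 227, 244, 249, 204, 207, 213, 230, 243, 251]  (not all equal)
t=4: [263, 261, 257, 247, 237, 229, 262, 261, 256, 247, 235, 230]  (not all equal)
t=5: [212, 214, 221, 230, 240, 245, 212, 215, 221, 231, 240, 245]  (not all equal)
t=6: [259, 257, 253, 246, 239, 234, 259, 257, 253, 246, 238, 234]  (not all equal)
t=7: [217, 219, 224, 231, 238, 242, 217, 219, 224, 232, 238, 242]  (not all equal)
t=8: [256, 254, 251, 246, 240, 237, 256, 254, 251, 246, 240, 237]  (not all equal)
t=9: [221, 223, 226, 232, 237, 239, 221, 223, 226, 232, 237, 239]  (not all equal)
t=10: [253, 252, 249, 245, 241, 239, 253, 252, 249, 245, 241, 239]  (not all equal)
t=11: [224, 225, 229, 233, 236, 238, 224, 225, 229, 233, 236, 238]  (not all equal)
t=12: [251, 250, 248, 245, 242, 240, 251, 250, 248, 245, 242, 240]  (not all equal)
t=13: [226, 227, 230, 233, 235, 237, 226, 227, 230, 233, 235, 237]  (not all equal)
t=14: [250, 249, 247, 245, 243, 241, 250, 249, 247, 245, 243, 241]  (not all equal)
t=15: [227, 229, 231, 233, 235, 236, 227, 229, 231, 233, 235, 236]  (not all equal)
t=16: [249, 248, 246, 244, 243, 242, 249, 248, 246, 244, 243, 242]  (not all equal)
t=17: [229, 230, 232, 233, 235, 235, 229, 230, 232, 233, 235, 235]  (not all equal)
t=18: [247, 247, 246, 244, 243, 243, 247, 247, 246, 244, 243, 243]  (not all equal)
t=19: [231, 231, 232, 233, 234, 235, 231, 231, 232, 233, 234, 235]  (not all equal)
t=20: [246, 246, 245, 245, 244, 243, 246, 246, 245, 245, 244, 243]  (not all equal)
t=21: [232, 232, 232, 233, 234, 234, 232, 232, 232, 233, 234, 234]  (not all equal)
t=22: [246, 246, 245, 245, 244, 244, 246, 246, 245, 245, 244, 244]  (not all equal)
t=23: [232, 232, 232, 233, 233, 234, 232, 232, 232, 233, 233, 234]  (not all equal)
t=24: [246, 246, 245, 245, 244, 244, 246, 246, 245, 245, 244, 244]  (not all equal)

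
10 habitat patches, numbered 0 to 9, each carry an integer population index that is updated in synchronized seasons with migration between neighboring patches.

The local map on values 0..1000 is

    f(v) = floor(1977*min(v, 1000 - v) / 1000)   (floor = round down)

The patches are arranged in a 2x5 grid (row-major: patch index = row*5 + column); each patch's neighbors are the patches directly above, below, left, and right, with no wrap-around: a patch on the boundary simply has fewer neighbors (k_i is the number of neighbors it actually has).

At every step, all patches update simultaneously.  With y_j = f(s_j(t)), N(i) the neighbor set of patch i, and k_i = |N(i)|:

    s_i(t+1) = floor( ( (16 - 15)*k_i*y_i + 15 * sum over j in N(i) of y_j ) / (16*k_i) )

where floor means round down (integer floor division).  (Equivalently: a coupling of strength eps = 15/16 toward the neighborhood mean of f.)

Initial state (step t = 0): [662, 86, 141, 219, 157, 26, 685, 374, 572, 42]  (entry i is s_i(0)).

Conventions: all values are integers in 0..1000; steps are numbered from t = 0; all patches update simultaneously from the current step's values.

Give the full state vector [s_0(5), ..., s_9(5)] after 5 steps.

Simulating step by step:
t=0: [662, 86, 141, 219, 157, 26, 685, 374, 572, 42]
t=1: [145, 500, 436, 475, 260, 607, 338, 591, 444, 547]
t=2: [844, 628, 908, 762, 891, 495, 845, 802, 880, 707]
t=3: [822, 294, 510, 227, 505, 348, 676, 250, 464, 248]
t=4: [616, 648, 536, 922, 500, 507, 590, 819, 504, 918]
t=5: [829, 820, 434, 911, 209, 796, 683, 868, 271, 932]

Answer: [829, 820, 434, 911, 209, 796, 683, 868, 271, 932]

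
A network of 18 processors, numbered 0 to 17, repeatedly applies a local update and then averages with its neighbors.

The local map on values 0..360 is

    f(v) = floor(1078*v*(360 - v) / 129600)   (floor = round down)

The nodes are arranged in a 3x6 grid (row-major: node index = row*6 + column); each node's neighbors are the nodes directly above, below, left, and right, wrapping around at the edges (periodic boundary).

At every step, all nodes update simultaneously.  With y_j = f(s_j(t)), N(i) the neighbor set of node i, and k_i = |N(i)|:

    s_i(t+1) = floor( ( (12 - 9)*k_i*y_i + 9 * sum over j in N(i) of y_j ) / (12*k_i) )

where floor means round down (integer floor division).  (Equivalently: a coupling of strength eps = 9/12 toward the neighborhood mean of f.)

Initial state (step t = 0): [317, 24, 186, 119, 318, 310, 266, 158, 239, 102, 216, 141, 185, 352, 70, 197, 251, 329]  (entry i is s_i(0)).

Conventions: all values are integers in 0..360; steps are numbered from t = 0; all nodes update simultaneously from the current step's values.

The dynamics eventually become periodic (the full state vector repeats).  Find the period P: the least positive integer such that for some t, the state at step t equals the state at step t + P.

Answer: 2
Key observation: The state at step 12, [254, 254, 254, 254, 254, 254, 254, 254, 254, 254, 254, 254, 254, 254, 254, 254, 254, 254], reappears at step 14 — and no state repeats earlier — so the cycle the system enters has period 2.

Derivation:
t=0: [317, 24, 186, 119, 318, 310, 266, 158, 239, 102, 216, 141, 185, 352, 70, 197, 251, 329]
t=1: [154, 142, 200, 221, 187, 137, 221, 166, 232, 242, 216, 190, 147, 149, 191, 226, 191, 186]
t=2: [258, 262, 259, 255, 261, 263, 262, 258, 256, 248, 259, 261, 261, 262, 259, 255, 263, 264]
t=3: [214, 215, 217, 221, 215, 213, 215, 215, 220, 223, 217, 213, 213, 214, 217, 220, 214, 212]
t=4: [259, 258, 257, 256, 258, 259, 259, 258, 256, 255, 258, 259, 259, 259, 257, 256, 258, 259]
t=5: [217, 218, 220, 220, 218, 217, 217, 218, 220, 220, 218, 217, 217, 217, 219, 220, 218, 217]
t=6: [257, 257, 256, 256, 257, 257, 257, 257, 256, 256, 257, 257, 258, 257, 256, 256, 257, 257]
t=7: [219, 220, 220, 220, 220, 220, 219, 220, 220, 220, 220, 220, 219, 219, 220, 220, 220, 219]
t=8: [256, 256, 256, 256, 256, 256, 256, 256, 256, 256, 256, 256, 256, 256, 256, 256, 256, 256]
t=9: [221, 221, 221, 221, 221, 221, 221, 221, 221, 221, 221, 221, 221, 221, 221, 221, 221, 221]
t=10: [255, 255, 255, 255, 255, 255, 255, 255, 255, 255, 255, 255, 255, 255, 255, 255, 255, 255]
t=11: [222, 222, 222, 222, 222, 222, 222, 222, 222, 222, 222, 222, 222, 222, 222, 222, 222, 222]
t=12: [254, 254, 254, 254, 254, 254, 254, 254, 254, 254, 254, 254, 254, 254, 254, 254, 254, 254]
t=13: [223, 223, 223, 223, 223, 223, 223, 223, 223, 223, 223, 223, 223, 223, 223, 223, 223, 223]
t=14: [254, 254, 254, 254, 254, 254, 254, 254, 254, 254, 254, 254, 254, 254, 254, 254, 254, 254]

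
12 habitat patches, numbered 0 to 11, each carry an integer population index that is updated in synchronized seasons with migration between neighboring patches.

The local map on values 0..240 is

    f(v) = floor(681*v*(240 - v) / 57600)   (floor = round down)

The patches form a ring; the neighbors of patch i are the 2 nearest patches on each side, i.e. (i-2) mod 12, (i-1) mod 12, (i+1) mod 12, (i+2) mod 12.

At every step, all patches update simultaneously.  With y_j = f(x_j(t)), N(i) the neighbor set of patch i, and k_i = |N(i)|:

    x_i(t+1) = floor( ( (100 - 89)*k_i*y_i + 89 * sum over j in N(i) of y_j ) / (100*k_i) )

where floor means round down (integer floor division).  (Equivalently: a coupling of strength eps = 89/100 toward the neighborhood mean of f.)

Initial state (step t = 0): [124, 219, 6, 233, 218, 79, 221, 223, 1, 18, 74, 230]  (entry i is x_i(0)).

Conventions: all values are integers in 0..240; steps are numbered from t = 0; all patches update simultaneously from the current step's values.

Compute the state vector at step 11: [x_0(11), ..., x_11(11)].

Answer: [157, 157, 157, 157, 157, 157, 157, 157, 157, 157, 157, 157]

Derivation:
t=0: [124, 219, 6, 233, 218, 79, 221, 223, 1, 18, 74, 230]
t=1: [72, 57, 68, 63, 58, 53, 61, 60, 63, 53, 70, 95]
t=2: [140, 141, 131, 126, 128, 126, 125, 123, 128, 137, 138, 134]
t=3: [166, 167, 167, 167, 168, 169, 169, 168, 167, 167, 166, 165]
t=4: [144, 144, 144, 143, 142, 142, 142, 142, 143, 144, 144, 144]
t=5: [163, 163, 163, 163, 163, 163, 163, 163, 163, 163, 163, 163]
t=6: [148, 148, 148, 148, 148, 148, 148, 148, 148, 148, 148, 148]
t=7: [160, 160, 160, 160, 160, 160, 160, 160, 160, 160, 160, 160]
t=8: [151, 151, 151, 151, 151, 151, 151, 151, 151, 151, 151, 151]
t=9: [158, 158, 158, 158, 158, 158, 158, 158, 158, 158, 158, 158]
t=10: [153, 153, 153, 153, 153, 153, 153, 153, 153, 153, 153, 153]
t=11: [157, 157, 157, 157, 157, 157, 157, 157, 157, 157, 157, 157]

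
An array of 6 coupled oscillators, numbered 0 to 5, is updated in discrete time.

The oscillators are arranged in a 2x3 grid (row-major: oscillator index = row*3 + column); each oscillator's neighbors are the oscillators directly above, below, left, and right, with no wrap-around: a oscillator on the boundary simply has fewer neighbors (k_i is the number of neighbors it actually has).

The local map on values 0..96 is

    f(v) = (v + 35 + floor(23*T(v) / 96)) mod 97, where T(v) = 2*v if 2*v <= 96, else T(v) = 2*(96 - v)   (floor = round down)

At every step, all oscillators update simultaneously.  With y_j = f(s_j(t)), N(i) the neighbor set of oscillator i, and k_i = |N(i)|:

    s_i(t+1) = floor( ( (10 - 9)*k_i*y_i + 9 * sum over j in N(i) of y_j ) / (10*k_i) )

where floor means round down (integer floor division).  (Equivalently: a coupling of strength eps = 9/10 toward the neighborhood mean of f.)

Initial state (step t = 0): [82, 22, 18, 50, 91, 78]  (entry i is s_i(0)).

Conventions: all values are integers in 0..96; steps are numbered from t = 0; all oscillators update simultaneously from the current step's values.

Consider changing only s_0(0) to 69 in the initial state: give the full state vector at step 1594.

Answer: [52, 15, 52, 15, 52, 15]
Key observation: The state at step 15, [52, 15, 52, 15, 52, 15], reappears at step 16: the system is in a cycle of period 1 from step 15 on.  Therefore the state at step 1594 equals the state at step 15 + ((1594 - 15) mod 1) = 15, which is [52, 15, 52, 15, 52, 15].

Derivation:
t=0: [69, 22, 18, 50, 91, 78]
t=1: [36, 40, 47, 23, 33, 43]
t=2: [82, 62, 43, 83, 57, 40]
t=3: [21, 13, 49, 20, 42, 15]
t=4: [59, 27, 50, 36, 52, 9]
t=5: [74, 17, 55, 20, 64, 14]
t=6: [58, 21, 52, 23, 55, 18]
t=7: [62, 17, 58, 18, 60, 16]
t=8: [56, 19, 54, 20, 55, 18]
t=9: [58, 17, 57, 17, 57, 16]
t=10: [55, 18, 54, 18, 54, 17]
t=11: [56, 16, 55, 16, 55, 16]
t=12: [53, 16, 53, 17, 53, 16]
t=13: [54, 15, 53, 15, 53, 15]
t=14: [52, 15, 52, 16, 52, 15]
t=15: [52, 15, 52, 15, 52, 15]
t=16: [52, 15, 52, 15, 52, 15]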